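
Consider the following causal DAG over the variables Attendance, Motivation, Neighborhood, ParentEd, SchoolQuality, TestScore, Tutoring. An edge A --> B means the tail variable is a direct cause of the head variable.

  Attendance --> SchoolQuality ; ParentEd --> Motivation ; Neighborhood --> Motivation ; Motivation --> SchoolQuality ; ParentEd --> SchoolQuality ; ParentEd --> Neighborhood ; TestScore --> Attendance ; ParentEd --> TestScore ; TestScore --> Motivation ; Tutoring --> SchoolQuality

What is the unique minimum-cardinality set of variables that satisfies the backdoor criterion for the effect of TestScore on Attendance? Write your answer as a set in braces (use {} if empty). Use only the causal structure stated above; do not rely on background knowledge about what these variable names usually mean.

{}

Variables eligible for adjustment (non-descendants of TestScore, excluding TestScore and Attendance): {Neighborhood, ParentEd, Tutoring}.
Backdoor paths from TestScore to Attendance:
  P1: TestScore <- ParentEd -> Neighborhood -> Motivation -> SchoolQuality <- Attendance
  P2: TestScore <- ParentEd -> Motivation -> SchoolQuality <- Attendance
  P3: TestScore <- ParentEd -> SchoolQuality <- Attendance
Each backdoor path contains an unconditioned collider, so every path is already blocked with the empty conditioning set:
  P1: blocked at collider SchoolQuality (neither it nor any descendant is in the conditioning set).
  P2: blocked at collider SchoolQuality (neither it nor any descendant is in the conditioning set).
  P3: blocked at collider SchoolQuality (neither it nor any descendant is in the conditioning set).
The empty set is therefore the unique smallest valid set.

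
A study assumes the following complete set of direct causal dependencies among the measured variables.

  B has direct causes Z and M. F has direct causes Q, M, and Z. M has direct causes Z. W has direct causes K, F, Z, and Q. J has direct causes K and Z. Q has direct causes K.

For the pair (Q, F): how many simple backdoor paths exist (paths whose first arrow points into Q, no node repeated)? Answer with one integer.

8

A backdoor path from Q to F is any simple undirected path whose first edge points into Q (i.e. leaves Q via a parent).
Parents of Q: {K}.
Enumerating:
  P1: Q <- K -> W <- Z -> M -> F
  P2: Q <- K -> W <- Z -> F
  P3: Q <- K -> W <- Z -> B <- M -> F
  P4: Q <- K -> W <- F
  P5: Q <- K -> J <- Z -> M -> F
  P6: Q <- K -> J <- Z -> F
  P7: Q <- K -> J <- Z -> W <- F
  P8: Q <- K -> J <- Z -> B <- M -> F
That exhausts the simple backdoor paths. Count: 8.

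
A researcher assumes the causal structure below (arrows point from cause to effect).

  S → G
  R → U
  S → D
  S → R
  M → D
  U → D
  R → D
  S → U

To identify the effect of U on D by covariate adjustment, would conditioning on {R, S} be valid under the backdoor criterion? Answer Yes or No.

Backdoor paths from U to D (paths whose first edge points into U):
  P1: U <- S -> R -> D
  P2: U <- S -> D
  P3: U <- R <- S -> D
  P4: U <- R -> D
Condition 1 (no descendant of U in the set): holds — descendants of U are {D}; none are in {R, S}.
Condition 2 (every backdoor path blocked by {R, S}):
  P1: blocked at fork node S ∈ conditioning set.
  P2: blocked at fork node S ∈ conditioning set.
  P3: blocked at chain node R ∈ conditioning set.
  P4: blocked at fork node R ∈ conditioning set.
{R, S} satisfies the backdoor criterion.

Yes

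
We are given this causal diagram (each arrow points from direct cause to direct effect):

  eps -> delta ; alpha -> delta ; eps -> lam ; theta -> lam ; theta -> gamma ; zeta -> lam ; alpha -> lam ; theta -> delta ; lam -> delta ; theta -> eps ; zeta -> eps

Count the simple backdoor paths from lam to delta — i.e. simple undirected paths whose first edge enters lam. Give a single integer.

A backdoor path from lam to delta is any simple undirected path whose first edge points into lam (i.e. leaves lam via a parent).
Parents of lam: {alpha, eps, theta, zeta}.
Enumerating:
  P1: lam <- theta -> eps -> delta
  P2: lam <- theta -> delta
  P3: lam <- zeta -> eps <- theta -> delta
  P4: lam <- zeta -> eps -> delta
  P5: lam <- alpha -> delta
  P6: lam <- eps <- theta -> delta
  P7: lam <- eps -> delta
That exhausts the simple backdoor paths. Count: 7.

7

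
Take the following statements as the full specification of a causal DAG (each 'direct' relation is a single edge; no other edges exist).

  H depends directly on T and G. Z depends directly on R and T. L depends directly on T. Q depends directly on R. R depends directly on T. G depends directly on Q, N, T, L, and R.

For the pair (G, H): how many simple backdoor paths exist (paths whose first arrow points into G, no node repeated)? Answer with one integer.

A backdoor path from G to H is any simple undirected path whose first edge points into G (i.e. leaves G via a parent).
Parents of G: {L, N, Q, R, T}.
Enumerating:
  P1: G <- T -> H
  P2: G <- R <- T -> H
  P3: G <- R -> Z <- T -> H
  P4: G <- Q <- R <- T -> H
  P5: G <- Q <- R -> Z <- T -> H
  P6: G <- L <- T -> H
That exhausts the simple backdoor paths. Count: 6.

6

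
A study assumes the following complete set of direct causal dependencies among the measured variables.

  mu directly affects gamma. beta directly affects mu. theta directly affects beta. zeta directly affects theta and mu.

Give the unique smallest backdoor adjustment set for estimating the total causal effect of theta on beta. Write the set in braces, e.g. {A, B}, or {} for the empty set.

Variables eligible for adjustment (non-descendants of theta, excluding theta and beta): {zeta}.
Backdoor paths from theta to beta:
  P1: theta <- zeta -> mu <- beta
Each backdoor path contains an unconditioned collider, so every path is already blocked with the empty conditioning set:
  P1: blocked at collider mu (neither it nor any descendant is in the conditioning set).
The empty set is therefore the unique smallest valid set.

{}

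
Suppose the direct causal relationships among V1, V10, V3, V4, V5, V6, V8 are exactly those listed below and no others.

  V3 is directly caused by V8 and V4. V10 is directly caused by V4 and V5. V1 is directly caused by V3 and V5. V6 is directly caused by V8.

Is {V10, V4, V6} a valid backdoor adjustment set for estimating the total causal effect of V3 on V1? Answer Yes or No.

Yes

Backdoor paths from V3 to V1 (paths whose first edge points into V3):
  P1: V3 <- V4 -> V10 <- V5 -> V1
Condition 1 (no descendant of V3 in the set): holds — descendants of V3 are {V1}; none are in {V10, V4, V6}.
Condition 2 (every backdoor path blocked by {V10, V4, V6}):
  P1: blocked at fork node V4 ∈ conditioning set.
{V10, V4, V6} satisfies the backdoor criterion.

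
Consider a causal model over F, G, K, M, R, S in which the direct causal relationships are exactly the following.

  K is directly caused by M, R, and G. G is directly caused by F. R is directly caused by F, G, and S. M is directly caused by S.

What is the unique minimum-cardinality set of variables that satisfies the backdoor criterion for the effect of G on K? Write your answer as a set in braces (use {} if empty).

Variables eligible for adjustment (non-descendants of G, excluding G and K): {F, M, S}.
Backdoor paths from G to K:
  P1: G <- F -> R <- S -> M -> K
  P2: G <- F -> R -> K
The empty set is not sufficient: P2 (G <- F -> R -> K) has no collider blocking it and no conditioned non-collider, so it is open.
Try {F}:
  P1: blocked at fork node F ∈ conditioning set.
  P2: blocked at fork node F ∈ conditioning set.
{F} contains no descendant of G and blocks every backdoor path.
No other singleton works — e.g. {S} leaves P2 open — so {F} is the unique smallest valid adjustment set.

{F}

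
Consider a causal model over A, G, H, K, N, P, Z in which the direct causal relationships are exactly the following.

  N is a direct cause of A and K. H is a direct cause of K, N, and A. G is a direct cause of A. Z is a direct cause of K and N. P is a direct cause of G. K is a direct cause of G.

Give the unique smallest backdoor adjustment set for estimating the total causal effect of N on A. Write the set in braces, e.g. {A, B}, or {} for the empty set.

{H, Z}

Variables eligible for adjustment (non-descendants of N, excluding N and A): {H, P, Z}.
Backdoor paths from N to A:
  P1: N <- H -> K -> G -> A
  P2: N <- H -> A
  P3: N <- Z -> K <- H -> A
  P4: N <- Z -> K -> G -> A
The empty set is not sufficient: P1 (N <- H -> K -> G -> A) has no collider blocking it and no conditioned non-collider, so it is open.
Try {H, Z}:
  P1: blocked at fork node H ∈ conditioning set.
  P2: blocked at fork node H ∈ conditioning set.
  P3: blocked at fork node Z ∈ conditioning set.
  P4: blocked at fork node Z ∈ conditioning set.
{H, Z} contains no descendant of N and blocks every backdoor path.
Every element of {H, Z} is needed (dropping H leaves P1 open; dropping Z leaves P4 open), so no proper subset is valid.
Among all size-2 subsets of the eligible variables, only {H, Z} blocks every backdoor path, so it is the unique smallest valid adjustment set.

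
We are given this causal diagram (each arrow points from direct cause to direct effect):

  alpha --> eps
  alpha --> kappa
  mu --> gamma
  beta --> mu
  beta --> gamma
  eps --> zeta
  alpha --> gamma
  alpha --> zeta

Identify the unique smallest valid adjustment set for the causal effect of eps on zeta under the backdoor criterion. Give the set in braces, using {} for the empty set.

Variables eligible for adjustment (non-descendants of eps, excluding eps and zeta): {alpha, beta, gamma, kappa, mu}.
Backdoor paths from eps to zeta:
  P1: eps <- alpha -> zeta
The empty set is not sufficient: P1 (eps <- alpha -> zeta) has no collider blocking it and no conditioned non-collider, so it is open.
Try {alpha}:
  P1: blocked at fork node alpha ∈ conditioning set.
{alpha} contains no descendant of eps and blocks every backdoor path.
No other singleton works — e.g. {kappa} leaves P1 open — so {alpha} is the unique smallest valid adjustment set.

{alpha}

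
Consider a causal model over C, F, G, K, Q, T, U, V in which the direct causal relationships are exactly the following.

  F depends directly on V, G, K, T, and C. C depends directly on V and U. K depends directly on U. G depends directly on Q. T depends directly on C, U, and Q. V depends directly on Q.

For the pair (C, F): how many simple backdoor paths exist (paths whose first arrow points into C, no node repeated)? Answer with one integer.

8

A backdoor path from C to F is any simple undirected path whose first edge points into C (i.e. leaves C via a parent).
Parents of C: {U, V}.
Enumerating:
  P1: C <- V <- Q -> G -> F
  P2: C <- V <- Q -> T <- U -> K -> F
  P3: C <- V <- Q -> T -> F
  P4: C <- V -> F
  P5: C <- U -> T <- Q -> V -> F
  P6: C <- U -> T <- Q -> G -> F
  P7: C <- U -> T -> F
  P8: C <- U -> K -> F
That exhausts the simple backdoor paths. Count: 8.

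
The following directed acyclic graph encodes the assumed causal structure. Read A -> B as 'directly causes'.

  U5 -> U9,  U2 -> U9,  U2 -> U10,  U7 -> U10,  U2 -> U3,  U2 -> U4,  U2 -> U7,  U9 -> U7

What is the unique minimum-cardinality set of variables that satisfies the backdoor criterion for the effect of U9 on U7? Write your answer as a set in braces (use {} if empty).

Variables eligible for adjustment (non-descendants of U9, excluding U9 and U7): {U2, U3, U4, U5}.
Backdoor paths from U9 to U7:
  P1: U9 <- U2 -> U7
  P2: U9 <- U2 -> U10 <- U7
The empty set is not sufficient: P1 (U9 <- U2 -> U7) has no collider blocking it and no conditioned non-collider, so it is open.
Try {U2}:
  P1: blocked at fork node U2 ∈ conditioning set.
  P2: blocked at fork node U2 ∈ conditioning set.
{U2} contains no descendant of U9 and blocks every backdoor path.
No other singleton works — e.g. {U5} leaves P1 open — so {U2} is the unique smallest valid adjustment set.

{U2}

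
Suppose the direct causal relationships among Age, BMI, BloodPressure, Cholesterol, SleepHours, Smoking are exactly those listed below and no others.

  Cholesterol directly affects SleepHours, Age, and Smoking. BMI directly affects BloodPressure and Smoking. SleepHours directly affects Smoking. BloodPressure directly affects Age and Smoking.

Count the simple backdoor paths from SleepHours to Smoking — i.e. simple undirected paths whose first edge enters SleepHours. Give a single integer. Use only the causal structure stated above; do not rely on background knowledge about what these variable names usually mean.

3

A backdoor path from SleepHours to Smoking is any simple undirected path whose first edge points into SleepHours (i.e. leaves SleepHours via a parent).
Parents of SleepHours: {Cholesterol}.
Enumerating:
  P1: SleepHours <- Cholesterol -> Age <- BloodPressure <- BMI -> Smoking
  P2: SleepHours <- Cholesterol -> Age <- BloodPressure -> Smoking
  P3: SleepHours <- Cholesterol -> Smoking
That exhausts the simple backdoor paths. Count: 3.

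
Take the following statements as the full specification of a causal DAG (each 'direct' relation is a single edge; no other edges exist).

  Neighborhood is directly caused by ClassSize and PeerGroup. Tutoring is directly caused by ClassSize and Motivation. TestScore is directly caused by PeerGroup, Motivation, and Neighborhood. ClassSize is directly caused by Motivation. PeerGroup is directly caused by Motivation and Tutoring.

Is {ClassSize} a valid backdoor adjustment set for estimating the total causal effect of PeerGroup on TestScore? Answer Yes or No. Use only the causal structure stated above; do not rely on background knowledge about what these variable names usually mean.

No

Backdoor paths from PeerGroup to TestScore (paths whose first edge points into PeerGroup):
  P1: PeerGroup <- Motivation -> ClassSize -> Neighborhood -> TestScore
  P2: PeerGroup <- Motivation -> Tutoring <- ClassSize -> Neighborhood -> TestScore
  P3: PeerGroup <- Motivation -> TestScore
  P4: PeerGroup <- Tutoring <- Motivation -> ClassSize -> Neighborhood -> TestScore
  P5: PeerGroup <- Tutoring <- Motivation -> TestScore
  P6: PeerGroup <- Tutoring <- ClassSize <- Motivation -> TestScore
  P7: PeerGroup <- Tutoring <- ClassSize -> Neighborhood -> TestScore
Condition 1 (no descendant of PeerGroup in the set): holds — descendants of PeerGroup are {Neighborhood, TestScore}; none are in {ClassSize}.
Condition 2 (every backdoor path blocked by {ClassSize}):
  P1: blocked at chain node ClassSize ∈ conditioning set.
  P2: blocked at collider Tutoring (neither it nor any descendant is in the conditioning set).
  P3: open — no interior node is in the conditioning set.
  P4: blocked at chain node ClassSize ∈ conditioning set.
  P5: open — no interior node is in the conditioning set.
  P6: blocked at chain node ClassSize ∈ conditioning set.
  P7: blocked at fork node ClassSize ∈ conditioning set.
{ClassSize} does not satisfy the backdoor criterion.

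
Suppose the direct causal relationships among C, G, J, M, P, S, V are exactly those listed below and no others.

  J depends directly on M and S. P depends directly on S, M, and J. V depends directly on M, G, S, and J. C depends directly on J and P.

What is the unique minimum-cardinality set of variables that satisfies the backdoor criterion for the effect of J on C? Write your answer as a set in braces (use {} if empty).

{M, S}

Variables eligible for adjustment (non-descendants of J, excluding J and C): {G, M, S}.
Backdoor paths from J to C:
  P1: J <- S -> P -> C
  P2: J <- S -> V <- M -> P -> C
  P3: J <- M -> P -> C
  P4: J <- M -> V <- S -> P -> C
The empty set is not sufficient: P1 (J <- S -> P -> C) has no collider blocking it and no conditioned non-collider, so it is open.
Try {M, S}:
  P1: blocked at fork node S ∈ conditioning set.
  P2: blocked at fork node S ∈ conditioning set.
  P3: blocked at fork node M ∈ conditioning set.
  P4: blocked at fork node M ∈ conditioning set.
{M, S} contains no descendant of J and blocks every backdoor path.
Every element of {M, S} is needed (dropping M leaves P3 open; dropping S leaves P1 open), so no proper subset is valid.
Among all size-2 subsets of the eligible variables, only {M, S} blocks every backdoor path, so it is the unique smallest valid adjustment set.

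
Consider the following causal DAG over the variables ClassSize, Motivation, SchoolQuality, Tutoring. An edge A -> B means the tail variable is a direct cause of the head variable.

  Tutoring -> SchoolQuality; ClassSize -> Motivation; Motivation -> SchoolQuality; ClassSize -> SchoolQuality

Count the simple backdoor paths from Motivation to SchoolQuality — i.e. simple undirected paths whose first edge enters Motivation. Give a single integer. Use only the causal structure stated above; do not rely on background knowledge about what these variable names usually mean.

A backdoor path from Motivation to SchoolQuality is any simple undirected path whose first edge points into Motivation (i.e. leaves Motivation via a parent).
Parents of Motivation: {ClassSize}.
Enumerating:
  P1: Motivation <- ClassSize -> SchoolQuality
That exhausts the simple backdoor paths. Count: 1.

1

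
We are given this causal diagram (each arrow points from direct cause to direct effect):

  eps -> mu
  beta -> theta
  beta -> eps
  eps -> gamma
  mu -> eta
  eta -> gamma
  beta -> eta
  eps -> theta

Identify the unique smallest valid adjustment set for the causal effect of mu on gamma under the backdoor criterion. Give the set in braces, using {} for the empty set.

{eps}

Variables eligible for adjustment (non-descendants of mu, excluding mu and gamma): {beta, eps, theta}.
Backdoor paths from mu to gamma:
  P1: mu <- eps <- beta -> eta -> gamma
  P2: mu <- eps -> gamma
  P3: mu <- eps -> theta <- beta -> eta -> gamma
The empty set is not sufficient: P1 (mu <- eps <- beta -> eta -> gamma) has no collider blocking it and no conditioned non-collider, so it is open.
Try {eps}:
  P1: blocked at chain node eps ∈ conditioning set.
  P2: blocked at fork node eps ∈ conditioning set.
  P3: blocked at fork node eps ∈ conditioning set.
{eps} contains no descendant of mu and blocks every backdoor path.
No other singleton works — e.g. {beta} leaves P2 open — so {eps} is the unique smallest valid adjustment set.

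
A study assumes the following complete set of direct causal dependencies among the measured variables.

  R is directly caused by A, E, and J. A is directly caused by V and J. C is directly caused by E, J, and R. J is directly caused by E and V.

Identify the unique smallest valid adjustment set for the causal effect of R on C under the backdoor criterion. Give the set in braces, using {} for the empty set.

Variables eligible for adjustment (non-descendants of R, excluding R and C): {A, E, J, V}.
Backdoor paths from R to C:
  P1: R <- E -> J -> C
  P2: R <- E -> C
  P3: R <- J <- E -> C
  P4: R <- J -> C
  P5: R <- A <- V -> J <- E -> C
  P6: R <- A <- V -> J -> C
  P7: R <- A <- J <- E -> C
  P8: R <- A <- J -> C
The empty set is not sufficient: P1 (R <- E -> J -> C) has no collider blocking it and no conditioned non-collider, so it is open.
Try {E, J}:
  P1: blocked at fork node E ∈ conditioning set.
  P2: blocked at fork node E ∈ conditioning set.
  P3: blocked at chain node J ∈ conditioning set.
  P4: blocked at fork node J ∈ conditioning set.
  P5: blocked at fork node E ∈ conditioning set.
  P6: blocked at chain node J ∈ conditioning set.
  P7: blocked at chain node J ∈ conditioning set.
  P8: blocked at fork node J ∈ conditioning set.
{E, J} contains no descendant of R and blocks every backdoor path.
Every element of {E, J} is needed (dropping E leaves P2 open; dropping J leaves P4 open), so no proper subset is valid.
Among all size-2 subsets of the eligible variables, only {E, J} blocks every backdoor path, so it is the unique smallest valid adjustment set.

{E, J}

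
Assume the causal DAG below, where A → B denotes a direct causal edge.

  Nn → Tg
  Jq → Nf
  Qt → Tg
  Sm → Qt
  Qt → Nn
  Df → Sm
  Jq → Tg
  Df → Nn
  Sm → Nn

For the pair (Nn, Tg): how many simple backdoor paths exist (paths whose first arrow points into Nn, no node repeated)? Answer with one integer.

3

A backdoor path from Nn to Tg is any simple undirected path whose first edge points into Nn (i.e. leaves Nn via a parent).
Parents of Nn: {Df, Qt, Sm}.
Enumerating:
  P1: Nn <- Df -> Sm -> Qt -> Tg
  P2: Nn <- Sm -> Qt -> Tg
  P3: Nn <- Qt -> Tg
That exhausts the simple backdoor paths. Count: 3.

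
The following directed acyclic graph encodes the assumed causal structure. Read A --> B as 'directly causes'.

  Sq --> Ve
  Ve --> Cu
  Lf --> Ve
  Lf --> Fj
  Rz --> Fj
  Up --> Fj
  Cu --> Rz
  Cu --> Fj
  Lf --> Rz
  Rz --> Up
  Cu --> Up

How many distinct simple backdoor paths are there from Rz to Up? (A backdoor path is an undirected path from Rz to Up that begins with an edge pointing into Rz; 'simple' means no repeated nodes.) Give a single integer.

7

A backdoor path from Rz to Up is any simple undirected path whose first edge points into Rz (i.e. leaves Rz via a parent).
Parents of Rz: {Cu, Lf}.
Enumerating:
  P1: Rz <- Lf -> Ve -> Cu -> Up
  P2: Rz <- Lf -> Ve -> Cu -> Fj <- Up
  P3: Rz <- Lf -> Fj <- Cu -> Up
  P4: Rz <- Lf -> Fj <- Up
  P5: Rz <- Cu <- Ve <- Lf -> Fj <- Up
  P6: Rz <- Cu -> Up
  P7: Rz <- Cu -> Fj <- Up
That exhausts the simple backdoor paths. Count: 7.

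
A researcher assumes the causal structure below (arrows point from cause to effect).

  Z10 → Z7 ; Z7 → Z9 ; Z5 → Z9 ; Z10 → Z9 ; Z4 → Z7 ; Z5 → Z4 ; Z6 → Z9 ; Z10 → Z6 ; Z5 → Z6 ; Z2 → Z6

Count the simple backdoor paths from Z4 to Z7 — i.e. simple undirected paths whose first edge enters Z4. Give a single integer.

A backdoor path from Z4 to Z7 is any simple undirected path whose first edge points into Z4 (i.e. leaves Z4 via a parent).
Parents of Z4: {Z5}.
Enumerating:
  P1: Z4 <- Z5 -> Z6 <- Z10 -> Z7
  P2: Z4 <- Z5 -> Z6 <- Z10 -> Z9 <- Z7
  P3: Z4 <- Z5 -> Z6 -> Z9 <- Z10 -> Z7
  P4: Z4 <- Z5 -> Z6 -> Z9 <- Z7
  P5: Z4 <- Z5 -> Z9 <- Z10 -> Z7
  P6: Z4 <- Z5 -> Z9 <- Z7
  P7: Z4 <- Z5 -> Z9 <- Z6 <- Z10 -> Z7
That exhausts the simple backdoor paths. Count: 7.

7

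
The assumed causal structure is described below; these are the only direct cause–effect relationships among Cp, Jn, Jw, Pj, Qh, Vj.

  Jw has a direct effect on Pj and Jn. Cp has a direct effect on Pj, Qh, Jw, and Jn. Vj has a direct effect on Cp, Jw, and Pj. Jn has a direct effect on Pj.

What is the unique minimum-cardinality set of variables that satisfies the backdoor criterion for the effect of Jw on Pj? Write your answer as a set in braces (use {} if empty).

Variables eligible for adjustment (non-descendants of Jw, excluding Jw and Pj): {Cp, Qh, Vj}.
Backdoor paths from Jw to Pj:
  P1: Jw <- Vj -> Cp -> Jn -> Pj
  P2: Jw <- Vj -> Cp -> Pj
  P3: Jw <- Vj -> Pj
  P4: Jw <- Cp <- Vj -> Pj
  P5: Jw <- Cp -> Jn -> Pj
  P6: Jw <- Cp -> Pj
The empty set is not sufficient: P1 (Jw <- Vj -> Cp -> Jn -> Pj) has no collider blocking it and no conditioned non-collider, so it is open.
Try {Cp, Vj}:
  P1: blocked at fork node Vj ∈ conditioning set.
  P2: blocked at fork node Vj ∈ conditioning set.
  P3: blocked at fork node Vj ∈ conditioning set.
  P4: blocked at chain node Cp ∈ conditioning set.
  P5: blocked at fork node Cp ∈ conditioning set.
  P6: blocked at fork node Cp ∈ conditioning set.
{Cp, Vj} contains no descendant of Jw and blocks every backdoor path.
Every element of {Cp, Vj} is needed (dropping Cp leaves P5 open; dropping Vj leaves P3 open), so no proper subset is valid.
Among all size-2 subsets of the eligible variables, only {Cp, Vj} blocks every backdoor path, so it is the unique smallest valid adjustment set.

{Cp, Vj}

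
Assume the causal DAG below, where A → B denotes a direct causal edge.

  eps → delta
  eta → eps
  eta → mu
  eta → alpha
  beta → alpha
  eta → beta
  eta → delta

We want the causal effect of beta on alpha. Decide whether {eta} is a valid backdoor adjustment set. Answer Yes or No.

Yes

Backdoor paths from beta to alpha (paths whose first edge points into beta):
  P1: beta <- eta -> alpha
Condition 1 (no descendant of beta in the set): holds — descendants of beta are {alpha}; none are in {eta}.
Condition 2 (every backdoor path blocked by {eta}):
  P1: blocked at fork node eta ∈ conditioning set.
{eta} satisfies the backdoor criterion.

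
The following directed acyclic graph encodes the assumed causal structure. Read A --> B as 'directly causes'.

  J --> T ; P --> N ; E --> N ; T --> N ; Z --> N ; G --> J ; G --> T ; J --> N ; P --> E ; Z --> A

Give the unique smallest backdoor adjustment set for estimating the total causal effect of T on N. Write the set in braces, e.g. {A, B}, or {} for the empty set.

{J}

Variables eligible for adjustment (non-descendants of T, excluding T and N): {A, E, G, J, P, Z}.
Backdoor paths from T to N:
  P1: T <- G -> J -> N
  P2: T <- J -> N
The empty set is not sufficient: P1 (T <- G -> J -> N) has no collider blocking it and no conditioned non-collider, so it is open.
Try {J}:
  P1: blocked at chain node J ∈ conditioning set.
  P2: blocked at fork node J ∈ conditioning set.
{J} contains no descendant of T and blocks every backdoor path.
No other singleton works — e.g. {Z} leaves P1 open — so {J} is the unique smallest valid adjustment set.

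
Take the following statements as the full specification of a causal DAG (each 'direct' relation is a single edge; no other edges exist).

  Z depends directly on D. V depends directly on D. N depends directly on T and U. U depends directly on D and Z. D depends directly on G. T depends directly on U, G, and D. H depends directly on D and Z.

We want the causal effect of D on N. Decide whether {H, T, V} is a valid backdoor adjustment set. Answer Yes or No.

Backdoor paths from D to N (paths whose first edge points into D):
  P1: D <- G -> T <- U -> N
  P2: D <- G -> T -> N
Condition 1 (no descendant of D in the set): FAILS — H, T, and V are descendants of D.
Condition 2 (every backdoor path blocked by {H, T, V}):
  P1: open — collider(s) T are conditioned on (or have a conditioned descendant) and no non-collider on the path is in the set.
  P2: blocked at chain node T ∈ conditioning set.
{H, T, V} does not satisfy the backdoor criterion.

No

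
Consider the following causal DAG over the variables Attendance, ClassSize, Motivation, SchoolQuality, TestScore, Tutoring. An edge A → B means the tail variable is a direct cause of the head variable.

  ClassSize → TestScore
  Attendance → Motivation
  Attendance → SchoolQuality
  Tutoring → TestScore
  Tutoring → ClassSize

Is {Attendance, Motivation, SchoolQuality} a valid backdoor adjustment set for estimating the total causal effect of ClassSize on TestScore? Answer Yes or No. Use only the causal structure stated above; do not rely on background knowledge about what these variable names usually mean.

No

Backdoor paths from ClassSize to TestScore (paths whose first edge points into ClassSize):
  P1: ClassSize <- Tutoring -> TestScore
Condition 1 (no descendant of ClassSize in the set): holds — descendants of ClassSize are {TestScore}; none are in {Attendance, Motivation, SchoolQuality}.
Condition 2 (every backdoor path blocked by {Attendance, Motivation, SchoolQuality}):
  P1: open — no interior node is in the conditioning set.
{Attendance, Motivation, SchoolQuality} does not satisfy the backdoor criterion.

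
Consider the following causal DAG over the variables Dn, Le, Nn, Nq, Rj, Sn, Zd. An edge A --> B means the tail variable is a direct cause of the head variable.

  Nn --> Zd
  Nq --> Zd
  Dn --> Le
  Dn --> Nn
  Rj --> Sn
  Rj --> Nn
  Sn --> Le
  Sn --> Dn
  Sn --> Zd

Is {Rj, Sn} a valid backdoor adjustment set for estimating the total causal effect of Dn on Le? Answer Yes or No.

Yes

Backdoor paths from Dn to Le (paths whose first edge points into Dn):
  P1: Dn <- Sn -> Le
Condition 1 (no descendant of Dn in the set): holds — descendants of Dn are {Le, Nn, Zd}; none are in {Rj, Sn}.
Condition 2 (every backdoor path blocked by {Rj, Sn}):
  P1: blocked at fork node Sn ∈ conditioning set.
{Rj, Sn} satisfies the backdoor criterion.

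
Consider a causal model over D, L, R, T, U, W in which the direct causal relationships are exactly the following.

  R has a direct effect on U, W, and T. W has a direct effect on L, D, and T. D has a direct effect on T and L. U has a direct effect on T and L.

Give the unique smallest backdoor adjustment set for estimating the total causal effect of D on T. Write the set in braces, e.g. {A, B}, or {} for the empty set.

Variables eligible for adjustment (non-descendants of D, excluding D and T): {R, U, W}.
Backdoor paths from D to T:
  P1: D <- W <- R -> U -> T
  P2: D <- W <- R -> T
  P3: D <- W -> T
  P4: D <- W -> L <- U <- R -> T
  P5: D <- W -> L <- U -> T
The empty set is not sufficient: P1 (D <- W <- R -> U -> T) has no collider blocking it and no conditioned non-collider, so it is open.
Try {W}:
  P1: blocked at chain node W ∈ conditioning set.
  P2: blocked at chain node W ∈ conditioning set.
  P3: blocked at fork node W ∈ conditioning set.
  P4: blocked at fork node W ∈ conditioning set.
  P5: blocked at fork node W ∈ conditioning set.
{W} contains no descendant of D and blocks every backdoor path.
No other singleton works — e.g. {R} leaves P3 open — so {W} is the unique smallest valid adjustment set.

{W}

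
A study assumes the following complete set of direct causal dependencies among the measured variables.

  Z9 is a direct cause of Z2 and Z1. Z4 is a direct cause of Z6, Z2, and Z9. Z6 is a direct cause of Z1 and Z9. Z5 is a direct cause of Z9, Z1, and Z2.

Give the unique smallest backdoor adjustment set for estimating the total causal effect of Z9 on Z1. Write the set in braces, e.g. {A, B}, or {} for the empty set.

Variables eligible for adjustment (non-descendants of Z9, excluding Z9 and Z1): {Z4, Z5, Z6}.
Backdoor paths from Z9 to Z1:
  P1: Z9 <- Z4 -> Z6 -> Z1
  P2: Z9 <- Z4 -> Z2 <- Z5 -> Z1
  P3: Z9 <- Z5 -> Z2 <- Z4 -> Z6 -> Z1
  P4: Z9 <- Z5 -> Z1
  P5: Z9 <- Z6 <- Z4 -> Z2 <- Z5 -> Z1
  P6: Z9 <- Z6 -> Z1
The empty set is not sufficient: P1 (Z9 <- Z4 -> Z6 -> Z1) has no collider blocking it and no conditioned non-collider, so it is open.
Try {Z5, Z6}:
  P1: blocked at chain node Z6 ∈ conditioning set.
  P2: blocked at collider Z2 (neither it nor any descendant is in the conditioning set).
  P3: blocked at fork node Z5 ∈ conditioning set.
  P4: blocked at fork node Z5 ∈ conditioning set.
  P5: blocked at chain node Z6 ∈ conditioning set.
  P6: blocked at fork node Z6 ∈ conditioning set.
{Z5, Z6} contains no descendant of Z9 and blocks every backdoor path.
Every element of {Z5, Z6} is needed (dropping Z5 leaves P4 open; dropping Z6 leaves P1 open), so no proper subset is valid.
Among all size-2 subsets of the eligible variables, only {Z5, Z6} blocks every backdoor path, so it is the unique smallest valid adjustment set.

{Z5, Z6}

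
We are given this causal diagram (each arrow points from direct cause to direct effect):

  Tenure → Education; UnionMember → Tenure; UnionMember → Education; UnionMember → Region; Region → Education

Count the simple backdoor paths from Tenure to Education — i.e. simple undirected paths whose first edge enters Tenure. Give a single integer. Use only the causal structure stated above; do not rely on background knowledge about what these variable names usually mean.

A backdoor path from Tenure to Education is any simple undirected path whose first edge points into Tenure (i.e. leaves Tenure via a parent).
Parents of Tenure: {UnionMember}.
Enumerating:
  P1: Tenure <- UnionMember -> Region -> Education
  P2: Tenure <- UnionMember -> Education
That exhausts the simple backdoor paths. Count: 2.

2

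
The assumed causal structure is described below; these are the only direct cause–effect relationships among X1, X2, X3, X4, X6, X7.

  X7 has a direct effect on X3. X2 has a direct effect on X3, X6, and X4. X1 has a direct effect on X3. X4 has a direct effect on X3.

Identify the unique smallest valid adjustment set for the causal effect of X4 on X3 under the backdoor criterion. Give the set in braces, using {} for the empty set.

{X2}

Variables eligible for adjustment (non-descendants of X4, excluding X4 and X3): {X1, X2, X6, X7}.
Backdoor paths from X4 to X3:
  P1: X4 <- X2 -> X3
The empty set is not sufficient: P1 (X4 <- X2 -> X3) has no collider blocking it and no conditioned non-collider, so it is open.
Try {X2}:
  P1: blocked at fork node X2 ∈ conditioning set.
{X2} contains no descendant of X4 and blocks every backdoor path.
No other singleton works — e.g. {X7} leaves P1 open — so {X2} is the unique smallest valid adjustment set.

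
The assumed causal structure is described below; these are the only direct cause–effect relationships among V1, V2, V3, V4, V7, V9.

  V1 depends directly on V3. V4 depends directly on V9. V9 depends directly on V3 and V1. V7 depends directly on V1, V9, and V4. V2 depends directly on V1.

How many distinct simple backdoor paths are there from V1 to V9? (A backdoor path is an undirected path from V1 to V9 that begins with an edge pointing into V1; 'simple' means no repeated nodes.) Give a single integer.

1

A backdoor path from V1 to V9 is any simple undirected path whose first edge points into V1 (i.e. leaves V1 via a parent).
Parents of V1: {V3}.
Enumerating:
  P1: V1 <- V3 -> V9
That exhausts the simple backdoor paths. Count: 1.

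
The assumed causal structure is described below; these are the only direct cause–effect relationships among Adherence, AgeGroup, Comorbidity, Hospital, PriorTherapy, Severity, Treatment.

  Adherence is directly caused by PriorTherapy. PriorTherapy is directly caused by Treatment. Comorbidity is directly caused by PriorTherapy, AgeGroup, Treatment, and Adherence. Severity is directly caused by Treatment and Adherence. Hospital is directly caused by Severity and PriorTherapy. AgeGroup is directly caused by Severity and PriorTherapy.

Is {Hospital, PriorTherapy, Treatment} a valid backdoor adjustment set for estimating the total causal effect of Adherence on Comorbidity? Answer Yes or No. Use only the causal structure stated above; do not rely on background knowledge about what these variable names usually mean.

Backdoor paths from Adherence to Comorbidity (paths whose first edge points into Adherence):
  P1: Adherence <- PriorTherapy <- Treatment -> Severity -> AgeGroup -> Comorbidity
  P2: Adherence <- PriorTherapy <- Treatment -> Comorbidity
  P3: Adherence <- PriorTherapy -> AgeGroup <- Severity <- Treatment -> Comorbidity
  P4: Adherence <- PriorTherapy -> AgeGroup -> Comorbidity
  P5: Adherence <- PriorTherapy -> Comorbidity
  P6: Adherence <- PriorTherapy -> Hospital <- Severity <- Treatment -> Comorbidity
  P7: Adherence <- PriorTherapy -> Hospital <- Severity -> AgeGroup -> Comorbidity
Condition 1 (no descendant of Adherence in the set): FAILS — Hospital is a descendant of Adherence.
Condition 2 (every backdoor path blocked by {Hospital, PriorTherapy, Treatment}):
  P1: blocked at chain node PriorTherapy ∈ conditioning set.
  P2: blocked at chain node PriorTherapy ∈ conditioning set.
  P3: blocked at fork node PriorTherapy ∈ conditioning set.
  P4: blocked at fork node PriorTherapy ∈ conditioning set.
  P5: blocked at fork node PriorTherapy ∈ conditioning set.
  P6: blocked at fork node PriorTherapy ∈ conditioning set.
  P7: blocked at fork node PriorTherapy ∈ conditioning set.
{Hospital, PriorTherapy, Treatment} does not satisfy the backdoor criterion.

No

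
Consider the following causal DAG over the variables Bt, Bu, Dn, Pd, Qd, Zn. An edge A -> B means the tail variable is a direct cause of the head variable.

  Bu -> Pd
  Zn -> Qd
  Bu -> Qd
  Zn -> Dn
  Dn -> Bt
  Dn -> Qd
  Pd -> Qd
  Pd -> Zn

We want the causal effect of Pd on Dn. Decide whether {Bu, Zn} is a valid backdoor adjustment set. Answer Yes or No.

No

Backdoor paths from Pd to Dn (paths whose first edge points into Pd):
  P1: Pd <- Bu -> Qd <- Zn -> Dn
  P2: Pd <- Bu -> Qd <- Dn
Condition 1 (no descendant of Pd in the set): FAILS — Zn is a descendant of Pd.
Condition 2 (every backdoor path blocked by {Bu, Zn}):
  P1: blocked at fork node Bu ∈ conditioning set.
  P2: blocked at fork node Bu ∈ conditioning set.
{Bu, Zn} does not satisfy the backdoor criterion.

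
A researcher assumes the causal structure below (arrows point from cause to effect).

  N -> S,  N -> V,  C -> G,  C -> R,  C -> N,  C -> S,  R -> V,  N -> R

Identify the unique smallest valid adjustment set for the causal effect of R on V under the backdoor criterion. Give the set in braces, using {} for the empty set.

{N}

Variables eligible for adjustment (non-descendants of R, excluding R and V): {C, G, N, S}.
Backdoor paths from R to V:
  P1: R <- C -> N -> V
  P2: R <- C -> S <- N -> V
  P3: R <- N -> V
The empty set is not sufficient: P1 (R <- C -> N -> V) has no collider blocking it and no conditioned non-collider, so it is open.
Try {N}:
  P1: blocked at chain node N ∈ conditioning set.
  P2: blocked at collider S (neither it nor any descendant is in the conditioning set).
  P3: blocked at fork node N ∈ conditioning set.
{N} contains no descendant of R and blocks every backdoor path.
No other singleton works — e.g. {C} leaves P3 open — so {N} is the unique smallest valid adjustment set.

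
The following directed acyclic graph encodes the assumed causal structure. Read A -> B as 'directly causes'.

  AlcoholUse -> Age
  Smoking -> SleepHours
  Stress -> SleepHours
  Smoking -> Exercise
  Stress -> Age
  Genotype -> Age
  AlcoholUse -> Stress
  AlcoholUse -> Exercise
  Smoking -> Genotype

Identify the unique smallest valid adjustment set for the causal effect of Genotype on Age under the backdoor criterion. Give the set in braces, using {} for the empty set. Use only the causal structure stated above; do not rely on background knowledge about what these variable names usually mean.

{}

Variables eligible for adjustment (non-descendants of Genotype, excluding Genotype and Age): {AlcoholUse, Exercise, SleepHours, Smoking, Stress}.
Backdoor paths from Genotype to Age:
  P1: Genotype <- Smoking -> SleepHours <- Stress <- AlcoholUse -> Age
  P2: Genotype <- Smoking -> SleepHours <- Stress -> Age
  P3: Genotype <- Smoking -> Exercise <- AlcoholUse -> Stress -> Age
  P4: Genotype <- Smoking -> Exercise <- AlcoholUse -> Age
Each backdoor path contains an unconditioned collider, so every path is already blocked with the empty conditioning set:
  P1: blocked at collider SleepHours (neither it nor any descendant is in the conditioning set).
  P2: blocked at collider SleepHours (neither it nor any descendant is in the conditioning set).
  P3: blocked at collider Exercise (neither it nor any descendant is in the conditioning set).
  P4: blocked at collider Exercise (neither it nor any descendant is in the conditioning set).
The empty set is therefore the unique smallest valid set.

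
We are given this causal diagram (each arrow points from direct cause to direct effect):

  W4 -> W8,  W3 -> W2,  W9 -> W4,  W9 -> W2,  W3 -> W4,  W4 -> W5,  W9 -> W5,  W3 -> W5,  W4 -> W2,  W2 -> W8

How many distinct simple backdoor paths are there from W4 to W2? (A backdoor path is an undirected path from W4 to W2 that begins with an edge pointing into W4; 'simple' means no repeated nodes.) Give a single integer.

A backdoor path from W4 to W2 is any simple undirected path whose first edge points into W4 (i.e. leaves W4 via a parent).
Parents of W4: {W3, W9}.
Enumerating:
  P1: W4 <- W3 -> W2
  P2: W4 <- W3 -> W5 <- W9 -> W2
  P3: W4 <- W9 -> W2
  P4: W4 <- W9 -> W5 <- W3 -> W2
That exhausts the simple backdoor paths. Count: 4.

4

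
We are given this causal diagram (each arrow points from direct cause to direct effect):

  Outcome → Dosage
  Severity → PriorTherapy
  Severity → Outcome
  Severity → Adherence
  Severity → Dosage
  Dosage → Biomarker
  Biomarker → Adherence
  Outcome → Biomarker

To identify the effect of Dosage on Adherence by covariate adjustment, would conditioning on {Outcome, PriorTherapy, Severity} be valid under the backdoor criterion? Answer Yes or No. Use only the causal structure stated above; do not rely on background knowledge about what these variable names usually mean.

Backdoor paths from Dosage to Adherence (paths whose first edge points into Dosage):
  P1: Dosage <- Severity -> Outcome -> Biomarker -> Adherence
  P2: Dosage <- Severity -> Adherence
  P3: Dosage <- Outcome <- Severity -> Adherence
  P4: Dosage <- Outcome -> Biomarker -> Adherence
Condition 1 (no descendant of Dosage in the set): holds — descendants of Dosage are {Adherence, Biomarker}; none are in {Outcome, PriorTherapy, Severity}.
Condition 2 (every backdoor path blocked by {Outcome, PriorTherapy, Severity}):
  P1: blocked at fork node Severity ∈ conditioning set.
  P2: blocked at fork node Severity ∈ conditioning set.
  P3: blocked at chain node Outcome ∈ conditioning set.
  P4: blocked at fork node Outcome ∈ conditioning set.
{Outcome, PriorTherapy, Severity} satisfies the backdoor criterion.

Yes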